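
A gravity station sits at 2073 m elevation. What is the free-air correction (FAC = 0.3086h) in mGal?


FAC = 0.3086 * h
= 0.3086 * 2073
= 639.7278 mGal

639.7278


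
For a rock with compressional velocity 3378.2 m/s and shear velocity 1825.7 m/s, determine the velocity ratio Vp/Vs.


Vp/Vs = 3378.2 / 1825.7
= 1.8504

1.8504


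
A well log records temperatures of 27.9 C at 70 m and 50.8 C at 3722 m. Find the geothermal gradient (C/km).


dT = 50.8 - 27.9 = 22.9 C
dz = 3722 - 70 = 3652 m
gradient = dT/dz * 1000 = 22.9/3652 * 1000 = 6.2705 C/km

6.2705


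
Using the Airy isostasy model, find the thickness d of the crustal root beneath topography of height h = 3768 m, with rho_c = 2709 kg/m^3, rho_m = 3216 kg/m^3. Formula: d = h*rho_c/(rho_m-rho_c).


rho_m - rho_c = 3216 - 2709 = 507
d = 3768 * 2709 / 507
= 10207512 / 507
= 20133.16 m

20133.16


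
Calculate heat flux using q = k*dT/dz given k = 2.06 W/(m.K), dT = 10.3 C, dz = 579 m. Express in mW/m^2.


q = k * dT / dz * 1000
= 2.06 * 10.3 / 579 * 1000
= 0.036646 * 1000
= 36.6459 mW/m^2

36.6459


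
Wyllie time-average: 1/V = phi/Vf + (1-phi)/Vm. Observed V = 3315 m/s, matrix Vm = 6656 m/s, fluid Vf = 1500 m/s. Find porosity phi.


1/V - 1/Vm = 1/3315 - 1/6656 = 0.00015142
1/Vf - 1/Vm = 1/1500 - 1/6656 = 0.00051643
phi = 0.00015142 / 0.00051643 = 0.2932

0.2932


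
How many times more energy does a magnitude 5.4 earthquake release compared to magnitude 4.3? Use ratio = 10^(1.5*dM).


M2 - M1 = 5.4 - 4.3 = 1.1
1.5 * 1.1 = 1.65
ratio = 10^1.65 = 44.67

44.67


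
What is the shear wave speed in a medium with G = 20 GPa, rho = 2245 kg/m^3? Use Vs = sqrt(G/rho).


Convert G to Pa: G = 20e9 Pa
Compute G/rho = 20e9 / 2245 = 8908685.9688
Vs = sqrt(8908685.9688) = 2984.74 m/s

2984.74


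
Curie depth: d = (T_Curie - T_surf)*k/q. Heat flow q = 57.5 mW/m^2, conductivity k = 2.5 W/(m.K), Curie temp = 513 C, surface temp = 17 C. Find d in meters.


T_Curie - T_surf = 513 - 17 = 496 C
Convert q to W/m^2: 57.5 mW/m^2 = 0.0575 W/m^2
d = 496 * 2.5 / 0.0575 = 21565.22 m

21565.22


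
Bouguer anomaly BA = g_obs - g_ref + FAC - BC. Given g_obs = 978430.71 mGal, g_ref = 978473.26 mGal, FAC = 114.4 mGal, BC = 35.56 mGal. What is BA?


BA = g_obs - g_ref + FAC - BC
= 978430.71 - 978473.26 + 114.4 - 35.56
= 36.29 mGal

36.29


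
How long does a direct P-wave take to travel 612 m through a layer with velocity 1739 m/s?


t = x / V
= 612 / 1739
= 0.3519 s

0.3519


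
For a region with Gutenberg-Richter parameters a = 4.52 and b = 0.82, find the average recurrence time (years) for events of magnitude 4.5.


log10(N) = 4.52 - 0.82*4.5 = 0.83
N = 10^0.83 = 6.76083
T = 1/N = 1/6.76083 = 0.1479 years

0.1479


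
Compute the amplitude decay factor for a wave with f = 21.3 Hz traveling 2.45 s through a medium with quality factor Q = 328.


pi*f*t/Q = pi*21.3*2.45/328 = 0.499829
A/A0 = exp(-0.499829) = 0.606634

0.606634


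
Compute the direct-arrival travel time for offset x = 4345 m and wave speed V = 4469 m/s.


t = x / V
= 4345 / 4469
= 0.9723 s

0.9723


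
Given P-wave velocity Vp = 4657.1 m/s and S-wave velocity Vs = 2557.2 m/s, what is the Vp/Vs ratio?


Vp/Vs = 4657.1 / 2557.2
= 1.8212

1.8212


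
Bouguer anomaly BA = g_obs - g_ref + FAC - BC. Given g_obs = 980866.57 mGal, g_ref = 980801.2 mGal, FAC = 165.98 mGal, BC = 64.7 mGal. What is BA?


BA = g_obs - g_ref + FAC - BC
= 980866.57 - 980801.2 + 165.98 - 64.7
= 166.65 mGal

166.65


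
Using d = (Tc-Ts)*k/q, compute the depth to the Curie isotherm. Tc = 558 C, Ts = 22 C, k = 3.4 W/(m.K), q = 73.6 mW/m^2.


T_Curie - T_surf = 558 - 22 = 536 C
Convert q to W/m^2: 73.6 mW/m^2 = 0.0736 W/m^2
d = 536 * 3.4 / 0.0736 = 24760.87 m

24760.87


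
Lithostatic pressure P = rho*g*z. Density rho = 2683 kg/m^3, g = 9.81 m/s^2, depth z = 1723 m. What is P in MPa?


P = rho * g * z / 1e6
= 2683 * 9.81 * 1723 / 1e6
= 45349756.29 / 1e6
= 45.3498 MPa

45.3498


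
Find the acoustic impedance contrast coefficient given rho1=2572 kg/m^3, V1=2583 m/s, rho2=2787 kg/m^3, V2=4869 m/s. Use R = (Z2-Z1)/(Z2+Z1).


Z1 = 2572 * 2583 = 6643476
Z2 = 2787 * 4869 = 13569903
R = (13569903 - 6643476) / (13569903 + 6643476) = 6926427 / 20213379 = 0.3427

0.3427


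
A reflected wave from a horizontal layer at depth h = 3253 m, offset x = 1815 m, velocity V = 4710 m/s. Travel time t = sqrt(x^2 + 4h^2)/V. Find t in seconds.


x^2 + 4h^2 = 1815^2 + 4*3253^2 = 3294225 + 42328036 = 45622261
sqrt(45622261) = 6754.4253
t = 6754.4253 / 4710 = 1.4341 s

1.4341


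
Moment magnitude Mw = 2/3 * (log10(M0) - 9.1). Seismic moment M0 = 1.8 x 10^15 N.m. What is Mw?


log10(M0) = log10(1.8 x 10^15) = 15.2553
Mw = 2/3 * (15.2553 - 9.1)
= 2/3 * 6.1553
= 4.1

4.1


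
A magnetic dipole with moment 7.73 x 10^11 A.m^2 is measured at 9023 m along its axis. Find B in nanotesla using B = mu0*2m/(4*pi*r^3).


m = 7.73 x 10^11 = 773000000000 A.m^2
2m = 1546000000000 A.m^2
r^3 = 9023^3 = 734603295167
B = (4pi*10^-7) * 1546000000000 / (4*pi * 734603295167) * 1e9
= 1942760.89698 / 9231297261598.01 * 1e9
= 210.4537 nT

210.4537


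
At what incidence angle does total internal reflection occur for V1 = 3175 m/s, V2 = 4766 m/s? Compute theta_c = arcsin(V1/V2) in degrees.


V1/V2 = 3175/4766 = 0.666177
theta_c = arcsin(0.666177) = 41.7727 degrees

41.7727


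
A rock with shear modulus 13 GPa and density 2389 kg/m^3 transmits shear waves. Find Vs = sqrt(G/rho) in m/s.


Convert G to Pa: G = 13e9 Pa
Compute G/rho = 13e9 / 2389 = 5441607.3671
Vs = sqrt(5441607.3671) = 2332.73 m/s

2332.73


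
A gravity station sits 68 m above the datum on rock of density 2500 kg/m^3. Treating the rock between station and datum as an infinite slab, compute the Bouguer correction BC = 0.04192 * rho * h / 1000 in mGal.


BC = 0.04192 * rho * h / 1000
= 0.04192 * 2500 * 68 / 1000
= 7.1264 mGal

7.1264


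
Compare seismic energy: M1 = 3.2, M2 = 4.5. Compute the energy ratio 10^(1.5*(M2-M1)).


M2 - M1 = 4.5 - 3.2 = 1.3
1.5 * 1.3 = 1.95
ratio = 10^1.95 = 89.13

89.13


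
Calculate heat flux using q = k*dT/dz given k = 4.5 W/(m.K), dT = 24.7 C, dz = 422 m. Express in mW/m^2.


q = k * dT / dz * 1000
= 4.5 * 24.7 / 422 * 1000
= 0.263389 * 1000
= 263.3886 mW/m^2

263.3886


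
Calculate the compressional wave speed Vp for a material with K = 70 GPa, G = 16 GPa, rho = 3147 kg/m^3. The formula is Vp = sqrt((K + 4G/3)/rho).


First compute the effective modulus:
K + 4G/3 = 70e9 + 4*16e9/3 = 91333333333.33 Pa
Then divide by density:
91333333333.33 / 3147 = 29022349.3274 Pa/(kg/m^3)
Take the square root:
Vp = sqrt(29022349.3274) = 5387.24 m/s

5387.24


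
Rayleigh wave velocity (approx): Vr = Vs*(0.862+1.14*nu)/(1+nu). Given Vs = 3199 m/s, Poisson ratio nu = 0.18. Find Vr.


Numerator factor = 0.862 + 1.14*0.18 = 1.0672
Denominator = 1 + 0.18 = 1.18
Vr = 3199 * 1.0672 / 1.18 = 2893.2 m/s

2893.2


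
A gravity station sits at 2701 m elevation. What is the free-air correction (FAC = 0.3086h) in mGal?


FAC = 0.3086 * h
= 0.3086 * 2701
= 833.5286 mGal

833.5286


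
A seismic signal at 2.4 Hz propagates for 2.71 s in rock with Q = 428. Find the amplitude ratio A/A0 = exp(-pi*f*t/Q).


pi*f*t/Q = pi*2.4*2.71/428 = 0.04774
A/A0 = exp(-0.04774) = 0.953381

0.953381


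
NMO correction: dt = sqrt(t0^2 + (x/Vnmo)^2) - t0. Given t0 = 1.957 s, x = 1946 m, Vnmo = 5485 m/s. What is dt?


x/Vnmo = 1946/5485 = 0.354786
(x/Vnmo)^2 = 0.125873
t0^2 = 3.829849
sqrt(3.829849 + 0.125873) = 1.9889
dt = 1.9889 - 1.957 = 0.0319

0.0319


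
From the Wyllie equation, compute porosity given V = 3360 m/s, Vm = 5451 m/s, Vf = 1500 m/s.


1/V - 1/Vm = 1/3360 - 1/5451 = 0.00011417
1/Vf - 1/Vm = 1/1500 - 1/5451 = 0.00048321
phi = 0.00011417 / 0.00048321 = 0.2363

0.2363


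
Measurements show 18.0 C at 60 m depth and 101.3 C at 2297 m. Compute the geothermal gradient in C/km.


dT = 101.3 - 18.0 = 83.3 C
dz = 2297 - 60 = 2237 m
gradient = dT/dz * 1000 = 83.3/2237 * 1000 = 37.2374 C/km

37.2374


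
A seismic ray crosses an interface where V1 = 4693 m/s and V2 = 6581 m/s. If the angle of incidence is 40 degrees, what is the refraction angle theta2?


sin(theta1) = sin(40 deg) = 0.642788
sin(theta2) = V2/V1 * sin(theta1) = 6581/4693 * 0.642788 = 0.901382
theta2 = arcsin(0.901382) = 64.3403 degrees

64.3403


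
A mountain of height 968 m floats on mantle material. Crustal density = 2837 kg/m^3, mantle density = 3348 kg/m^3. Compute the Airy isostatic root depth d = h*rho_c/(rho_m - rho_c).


rho_m - rho_c = 3348 - 2837 = 511
d = 968 * 2837 / 511
= 2746216 / 511
= 5374.2 m

5374.2


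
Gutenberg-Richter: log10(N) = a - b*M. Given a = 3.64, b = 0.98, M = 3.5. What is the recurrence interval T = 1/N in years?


log10(N) = 3.64 - 0.98*3.5 = 0.21
N = 10^0.21 = 1.62181
T = 1/N = 1/1.62181 = 0.6166 years

0.6166


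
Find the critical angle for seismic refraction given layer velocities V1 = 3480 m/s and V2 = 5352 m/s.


V1/V2 = 3480/5352 = 0.650224
theta_c = arcsin(0.650224) = 40.5585 degrees

40.5585


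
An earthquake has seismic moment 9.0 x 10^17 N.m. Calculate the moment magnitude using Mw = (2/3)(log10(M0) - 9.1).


log10(M0) = log10(9.0 x 10^17) = 17.9542
Mw = 2/3 * (17.9542 - 9.1)
= 2/3 * 8.8542
= 5.9

5.9


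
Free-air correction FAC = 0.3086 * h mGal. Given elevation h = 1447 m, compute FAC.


FAC = 0.3086 * h
= 0.3086 * 1447
= 446.5442 mGal

446.5442


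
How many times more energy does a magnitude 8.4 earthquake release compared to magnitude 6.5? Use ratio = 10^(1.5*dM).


M2 - M1 = 8.4 - 6.5 = 1.9
1.5 * 1.9 = 2.85
ratio = 10^2.85 = 707.95

707.95


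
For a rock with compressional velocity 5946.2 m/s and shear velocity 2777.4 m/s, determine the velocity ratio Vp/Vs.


Vp/Vs = 5946.2 / 2777.4
= 2.1409

2.1409


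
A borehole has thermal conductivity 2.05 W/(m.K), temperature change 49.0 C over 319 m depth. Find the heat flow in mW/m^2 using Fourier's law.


q = k * dT / dz * 1000
= 2.05 * 49.0 / 319 * 1000
= 0.31489 * 1000
= 314.8903 mW/m^2

314.8903


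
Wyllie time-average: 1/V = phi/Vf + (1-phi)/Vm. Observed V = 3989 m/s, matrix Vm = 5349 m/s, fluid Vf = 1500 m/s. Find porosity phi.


1/V - 1/Vm = 1/3989 - 1/5349 = 6.374e-05
1/Vf - 1/Vm = 1/1500 - 1/5349 = 0.00047972
phi = 6.374e-05 / 0.00047972 = 0.1329

0.1329


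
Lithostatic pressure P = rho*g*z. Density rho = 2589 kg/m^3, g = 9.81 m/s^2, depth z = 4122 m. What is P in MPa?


P = rho * g * z / 1e6
= 2589 * 9.81 * 4122 / 1e6
= 104690926.98 / 1e6
= 104.6909 MPa

104.6909


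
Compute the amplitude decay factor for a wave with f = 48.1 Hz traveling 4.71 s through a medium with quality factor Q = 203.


pi*f*t/Q = pi*48.1*4.71/203 = 3.506064
A/A0 = exp(-3.506064) = 0.030015

0.030015


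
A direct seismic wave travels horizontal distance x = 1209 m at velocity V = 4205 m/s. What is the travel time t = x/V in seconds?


t = x / V
= 1209 / 4205
= 0.2875 s

0.2875


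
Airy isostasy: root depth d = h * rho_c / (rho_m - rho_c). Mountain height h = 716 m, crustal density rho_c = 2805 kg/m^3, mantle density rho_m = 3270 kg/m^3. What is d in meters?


rho_m - rho_c = 3270 - 2805 = 465
d = 716 * 2805 / 465
= 2008380 / 465
= 4319.1 m

4319.1


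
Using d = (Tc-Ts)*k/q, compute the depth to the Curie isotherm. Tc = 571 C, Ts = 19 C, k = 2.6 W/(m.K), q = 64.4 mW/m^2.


T_Curie - T_surf = 571 - 19 = 552 C
Convert q to W/m^2: 64.4 mW/m^2 = 0.0644 W/m^2
d = 552 * 2.6 / 0.0644 = 22285.71 m

22285.71


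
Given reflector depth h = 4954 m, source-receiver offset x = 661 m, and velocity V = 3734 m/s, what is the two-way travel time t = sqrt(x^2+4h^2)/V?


x^2 + 4h^2 = 661^2 + 4*4954^2 = 436921 + 98168464 = 98605385
sqrt(98605385) = 9930.0244
t = 9930.0244 / 3734 = 2.6594 s

2.6594


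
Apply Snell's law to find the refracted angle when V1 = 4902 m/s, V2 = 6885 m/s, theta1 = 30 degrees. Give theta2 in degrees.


sin(theta1) = sin(30 deg) = 0.5
sin(theta2) = V2/V1 * sin(theta1) = 6885/4902 * 0.5 = 0.702264
theta2 = arcsin(0.702264) = 44.609 degrees

44.609


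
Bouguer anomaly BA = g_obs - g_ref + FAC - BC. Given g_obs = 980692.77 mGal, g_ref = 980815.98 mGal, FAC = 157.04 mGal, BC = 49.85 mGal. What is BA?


BA = g_obs - g_ref + FAC - BC
= 980692.77 - 980815.98 + 157.04 - 49.85
= -16.02 mGal

-16.02


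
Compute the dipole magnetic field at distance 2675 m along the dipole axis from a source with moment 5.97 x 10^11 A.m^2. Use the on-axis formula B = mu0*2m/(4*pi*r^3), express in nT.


m = 5.97 x 10^11 = 597000000000 A.m^2
2m = 1194000000000 A.m^2
r^3 = 2675^3 = 19141296875
B = (4pi*10^-7) * 1194000000000 / (4*pi * 19141296875) * 1e9
= 1500424.651354 / 240536630570.73 * 1e9
= 6237.8219 nT

6237.8219


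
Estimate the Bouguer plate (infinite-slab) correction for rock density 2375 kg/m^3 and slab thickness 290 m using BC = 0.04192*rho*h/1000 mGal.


BC = 0.04192 * rho * h / 1000
= 0.04192 * 2375 * 290 / 1000
= 28.8724 mGal

28.8724


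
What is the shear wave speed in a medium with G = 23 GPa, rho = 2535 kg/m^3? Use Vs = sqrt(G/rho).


Convert G to Pa: G = 23e9 Pa
Compute G/rho = 23e9 / 2535 = 9072978.3037
Vs = sqrt(9072978.3037) = 3012.14 m/s

3012.14


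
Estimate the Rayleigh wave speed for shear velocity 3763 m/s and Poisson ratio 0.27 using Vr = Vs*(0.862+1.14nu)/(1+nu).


Numerator factor = 0.862 + 1.14*0.27 = 1.1698
Denominator = 1 + 0.27 = 1.27
Vr = 3763 * 1.1698 / 1.27 = 3466.11 m/s

3466.11


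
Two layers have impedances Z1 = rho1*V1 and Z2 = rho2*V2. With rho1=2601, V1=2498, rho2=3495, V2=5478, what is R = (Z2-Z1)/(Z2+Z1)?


Z1 = 2601 * 2498 = 6497298
Z2 = 3495 * 5478 = 19145610
R = (19145610 - 6497298) / (19145610 + 6497298) = 12648312 / 25642908 = 0.4932

0.4932


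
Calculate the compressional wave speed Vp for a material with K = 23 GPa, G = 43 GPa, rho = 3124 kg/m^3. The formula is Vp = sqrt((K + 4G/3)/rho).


First compute the effective modulus:
K + 4G/3 = 23e9 + 4*43e9/3 = 80333333333.33 Pa
Then divide by density:
80333333333.33 / 3124 = 25714895.4332 Pa/(kg/m^3)
Take the square root:
Vp = sqrt(25714895.4332) = 5070.99 m/s

5070.99


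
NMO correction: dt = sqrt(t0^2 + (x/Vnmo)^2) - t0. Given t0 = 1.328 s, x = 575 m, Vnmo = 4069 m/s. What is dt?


x/Vnmo = 575/4069 = 0.141312
(x/Vnmo)^2 = 0.019969
t0^2 = 1.763584
sqrt(1.763584 + 0.019969) = 1.335497
dt = 1.335497 - 1.328 = 0.007497

0.007497


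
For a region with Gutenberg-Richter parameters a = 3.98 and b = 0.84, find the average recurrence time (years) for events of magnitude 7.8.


log10(N) = 3.98 - 0.84*7.8 = -2.572
N = 10^-2.572 = 0.002679
T = 1/N = 1/0.002679 = 373.2502 years

373.2502


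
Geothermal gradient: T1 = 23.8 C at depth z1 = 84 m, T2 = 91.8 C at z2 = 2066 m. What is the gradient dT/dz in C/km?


dT = 91.8 - 23.8 = 68.0 C
dz = 2066 - 84 = 1982 m
gradient = dT/dz * 1000 = 68.0/1982 * 1000 = 34.3088 C/km

34.3088


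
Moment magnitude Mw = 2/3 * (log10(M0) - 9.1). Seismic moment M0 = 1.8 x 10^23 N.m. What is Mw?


log10(M0) = log10(1.8 x 10^23) = 23.2553
Mw = 2/3 * (23.2553 - 9.1)
= 2/3 * 14.1553
= 9.44

9.44


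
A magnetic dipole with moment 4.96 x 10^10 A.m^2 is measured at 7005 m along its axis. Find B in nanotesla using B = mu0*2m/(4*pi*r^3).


m = 4.96 x 10^10 = 49600000000 A.m^2
2m = 99200000000 A.m^2
r^3 = 7005^3 = 343735525125
B = (4pi*10^-7) * 99200000000 / (4*pi * 343735525125) * 1e9
= 124658.396494 / 4319508002042.12 * 1e9
= 28.8594 nT

28.8594


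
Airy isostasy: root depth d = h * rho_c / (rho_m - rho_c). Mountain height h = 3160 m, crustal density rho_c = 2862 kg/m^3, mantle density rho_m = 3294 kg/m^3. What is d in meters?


rho_m - rho_c = 3294 - 2862 = 432
d = 3160 * 2862 / 432
= 9043920 / 432
= 20935.0 m

20935.0


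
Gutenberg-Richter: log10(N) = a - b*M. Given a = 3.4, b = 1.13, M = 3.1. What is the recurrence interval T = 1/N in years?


log10(N) = 3.4 - 1.13*3.1 = -0.103
N = 10^-0.103 = 0.78886
T = 1/N = 1/0.78886 = 1.2677 years

1.2677


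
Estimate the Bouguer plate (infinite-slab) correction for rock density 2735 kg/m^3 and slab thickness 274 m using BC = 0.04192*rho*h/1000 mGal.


BC = 0.04192 * rho * h / 1000
= 0.04192 * 2735 * 274 / 1000
= 31.4144 mGal

31.4144


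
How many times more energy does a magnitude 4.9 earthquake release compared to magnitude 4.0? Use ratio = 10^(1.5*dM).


M2 - M1 = 4.9 - 4.0 = 0.9
1.5 * 0.9 = 1.35
ratio = 10^1.35 = 22.39

22.39


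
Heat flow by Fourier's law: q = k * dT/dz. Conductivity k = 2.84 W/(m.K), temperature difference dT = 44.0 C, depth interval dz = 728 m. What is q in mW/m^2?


q = k * dT / dz * 1000
= 2.84 * 44.0 / 728 * 1000
= 0.171648 * 1000
= 171.6484 mW/m^2

171.6484


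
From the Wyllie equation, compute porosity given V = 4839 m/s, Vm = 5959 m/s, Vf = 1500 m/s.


1/V - 1/Vm = 1/4839 - 1/5959 = 3.884e-05
1/Vf - 1/Vm = 1/1500 - 1/5959 = 0.00049885
phi = 3.884e-05 / 0.00049885 = 0.0779

0.0779


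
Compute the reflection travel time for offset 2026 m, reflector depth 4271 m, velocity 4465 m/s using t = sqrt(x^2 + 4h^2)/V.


x^2 + 4h^2 = 2026^2 + 4*4271^2 = 4104676 + 72965764 = 77070440
sqrt(77070440) = 8778.9772
t = 8778.9772 / 4465 = 1.9662 s

1.9662


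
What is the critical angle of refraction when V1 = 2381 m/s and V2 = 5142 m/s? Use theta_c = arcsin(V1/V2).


V1/V2 = 2381/5142 = 0.463049
theta_c = arcsin(0.463049) = 27.5841 degrees

27.5841


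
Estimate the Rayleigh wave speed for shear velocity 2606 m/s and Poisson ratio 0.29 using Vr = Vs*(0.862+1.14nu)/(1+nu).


Numerator factor = 0.862 + 1.14*0.29 = 1.1926
Denominator = 1 + 0.29 = 1.29
Vr = 2606 * 1.1926 / 1.29 = 2409.24 m/s

2409.24


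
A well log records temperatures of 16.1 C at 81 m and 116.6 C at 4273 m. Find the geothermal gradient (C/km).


dT = 116.6 - 16.1 = 100.5 C
dz = 4273 - 81 = 4192 m
gradient = dT/dz * 1000 = 100.5/4192 * 1000 = 23.9742 C/km

23.9742


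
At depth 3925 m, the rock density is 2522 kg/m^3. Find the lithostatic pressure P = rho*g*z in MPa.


P = rho * g * z / 1e6
= 2522 * 9.81 * 3925 / 1e6
= 97107718.5 / 1e6
= 97.1077 MPa

97.1077


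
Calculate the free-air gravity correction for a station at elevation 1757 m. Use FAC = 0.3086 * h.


FAC = 0.3086 * h
= 0.3086 * 1757
= 542.2102 mGal

542.2102


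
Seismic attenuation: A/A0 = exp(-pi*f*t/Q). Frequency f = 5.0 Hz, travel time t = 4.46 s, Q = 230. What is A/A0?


pi*f*t/Q = pi*5.0*4.46/230 = 0.304598
A/A0 = exp(-0.304598) = 0.73742

0.73742


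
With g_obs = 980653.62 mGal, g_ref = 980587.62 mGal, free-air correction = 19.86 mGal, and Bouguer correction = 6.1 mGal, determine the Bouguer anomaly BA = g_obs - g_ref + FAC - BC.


BA = g_obs - g_ref + FAC - BC
= 980653.62 - 980587.62 + 19.86 - 6.1
= 79.76 mGal

79.76


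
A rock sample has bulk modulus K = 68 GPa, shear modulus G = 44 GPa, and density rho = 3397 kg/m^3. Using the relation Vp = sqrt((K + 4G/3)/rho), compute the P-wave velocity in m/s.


First compute the effective modulus:
K + 4G/3 = 68e9 + 4*44e9/3 = 126666666666.67 Pa
Then divide by density:
126666666666.67 / 3397 = 37287802.9634 Pa/(kg/m^3)
Take the square root:
Vp = sqrt(37287802.9634) = 6106.37 m/s

6106.37


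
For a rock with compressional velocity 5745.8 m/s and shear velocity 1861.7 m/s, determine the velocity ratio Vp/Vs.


Vp/Vs = 5745.8 / 1861.7
= 3.0863

3.0863


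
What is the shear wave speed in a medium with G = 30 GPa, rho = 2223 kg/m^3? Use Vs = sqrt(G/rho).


Convert G to Pa: G = 30e9 Pa
Compute G/rho = 30e9 / 2223 = 13495276.6532
Vs = sqrt(13495276.6532) = 3673.59 m/s

3673.59


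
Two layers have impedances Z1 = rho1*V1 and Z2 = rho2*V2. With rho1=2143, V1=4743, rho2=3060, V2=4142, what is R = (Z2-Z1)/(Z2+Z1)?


Z1 = 2143 * 4743 = 10164249
Z2 = 3060 * 4142 = 12674520
R = (12674520 - 10164249) / (12674520 + 10164249) = 2510271 / 22838769 = 0.1099

0.1099


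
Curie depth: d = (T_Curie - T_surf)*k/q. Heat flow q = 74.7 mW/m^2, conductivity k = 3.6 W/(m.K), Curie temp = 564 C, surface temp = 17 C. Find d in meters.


T_Curie - T_surf = 564 - 17 = 547 C
Convert q to W/m^2: 74.7 mW/m^2 = 0.0747 W/m^2
d = 547 * 3.6 / 0.0747 = 26361.45 m

26361.45


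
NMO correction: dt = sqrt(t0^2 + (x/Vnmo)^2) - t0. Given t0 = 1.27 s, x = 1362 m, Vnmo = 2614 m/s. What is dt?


x/Vnmo = 1362/2614 = 0.521041
(x/Vnmo)^2 = 0.271483
t0^2 = 1.6129
sqrt(1.6129 + 0.271483) = 1.372728
dt = 1.372728 - 1.27 = 0.102728

0.102728


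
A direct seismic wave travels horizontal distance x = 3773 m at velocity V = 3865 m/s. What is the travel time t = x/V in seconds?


t = x / V
= 3773 / 3865
= 0.9762 s

0.9762


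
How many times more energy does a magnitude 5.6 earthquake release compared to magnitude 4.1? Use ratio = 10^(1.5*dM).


M2 - M1 = 5.6 - 4.1 = 1.5
1.5 * 1.5 = 2.25
ratio = 10^2.25 = 177.83

177.83


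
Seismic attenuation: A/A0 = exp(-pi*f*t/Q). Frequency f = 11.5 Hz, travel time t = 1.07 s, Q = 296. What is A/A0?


pi*f*t/Q = pi*11.5*1.07/296 = 0.130599
A/A0 = exp(-0.130599) = 0.87757

0.87757


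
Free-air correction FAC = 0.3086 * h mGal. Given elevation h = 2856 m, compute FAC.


FAC = 0.3086 * h
= 0.3086 * 2856
= 881.3616 mGal

881.3616


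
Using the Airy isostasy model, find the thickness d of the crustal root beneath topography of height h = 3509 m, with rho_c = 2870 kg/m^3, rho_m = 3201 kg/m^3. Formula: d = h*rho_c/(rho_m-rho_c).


rho_m - rho_c = 3201 - 2870 = 331
d = 3509 * 2870 / 331
= 10070830 / 331
= 30425.47 m

30425.47


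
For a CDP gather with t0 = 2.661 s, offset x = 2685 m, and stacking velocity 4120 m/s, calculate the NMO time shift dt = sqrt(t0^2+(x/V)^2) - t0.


x/Vnmo = 2685/4120 = 0.651699
(x/Vnmo)^2 = 0.424712
t0^2 = 7.080921
sqrt(7.080921 + 0.424712) = 2.739641
dt = 2.739641 - 2.661 = 0.078641

0.078641


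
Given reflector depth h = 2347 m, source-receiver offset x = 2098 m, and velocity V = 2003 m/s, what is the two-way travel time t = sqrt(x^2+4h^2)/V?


x^2 + 4h^2 = 2098^2 + 4*2347^2 = 4401604 + 22033636 = 26435240
sqrt(26435240) = 5141.5212
t = 5141.5212 / 2003 = 2.5669 s

2.5669


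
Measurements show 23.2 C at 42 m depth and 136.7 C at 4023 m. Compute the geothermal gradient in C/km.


dT = 136.7 - 23.2 = 113.5 C
dz = 4023 - 42 = 3981 m
gradient = dT/dz * 1000 = 113.5/3981 * 1000 = 28.5104 C/km

28.5104


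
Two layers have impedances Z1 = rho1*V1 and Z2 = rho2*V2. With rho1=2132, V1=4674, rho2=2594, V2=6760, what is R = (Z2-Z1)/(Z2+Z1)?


Z1 = 2132 * 4674 = 9964968
Z2 = 2594 * 6760 = 17535440
R = (17535440 - 9964968) / (17535440 + 9964968) = 7570472 / 27500408 = 0.2753

0.2753


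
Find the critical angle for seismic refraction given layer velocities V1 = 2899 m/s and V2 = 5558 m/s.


V1/V2 = 2899/5558 = 0.521591
theta_c = arcsin(0.521591) = 31.439 degrees

31.439


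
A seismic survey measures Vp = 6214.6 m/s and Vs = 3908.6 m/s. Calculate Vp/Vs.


Vp/Vs = 6214.6 / 3908.6
= 1.59

1.59


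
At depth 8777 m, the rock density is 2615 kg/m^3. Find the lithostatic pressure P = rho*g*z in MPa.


P = rho * g * z / 1e6
= 2615 * 9.81 * 8777 / 1e6
= 225157697.55 / 1e6
= 225.1577 MPa

225.1577


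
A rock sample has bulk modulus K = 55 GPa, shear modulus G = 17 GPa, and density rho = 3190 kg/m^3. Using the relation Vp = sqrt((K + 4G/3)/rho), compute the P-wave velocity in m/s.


First compute the effective modulus:
K + 4G/3 = 55e9 + 4*17e9/3 = 77666666666.67 Pa
Then divide by density:
77666666666.67 / 3190 = 24346917.4504 Pa/(kg/m^3)
Take the square root:
Vp = sqrt(24346917.4504) = 4934.26 m/s

4934.26


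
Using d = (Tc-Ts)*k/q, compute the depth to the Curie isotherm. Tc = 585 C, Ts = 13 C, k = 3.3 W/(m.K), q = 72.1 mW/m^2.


T_Curie - T_surf = 585 - 13 = 572 C
Convert q to W/m^2: 72.1 mW/m^2 = 0.0721 W/m^2
d = 572 * 3.3 / 0.0721 = 26180.31 m

26180.31


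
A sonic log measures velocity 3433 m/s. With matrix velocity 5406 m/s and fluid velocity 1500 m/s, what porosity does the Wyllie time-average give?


1/V - 1/Vm = 1/3433 - 1/5406 = 0.00010631
1/Vf - 1/Vm = 1/1500 - 1/5406 = 0.00048169
phi = 0.00010631 / 0.00048169 = 0.2207

0.2207


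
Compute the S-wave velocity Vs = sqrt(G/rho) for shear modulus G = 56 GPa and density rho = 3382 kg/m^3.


Convert G to Pa: G = 56e9 Pa
Compute G/rho = 56e9 / 3382 = 16558249.5565
Vs = sqrt(16558249.5565) = 4069.18 m/s

4069.18


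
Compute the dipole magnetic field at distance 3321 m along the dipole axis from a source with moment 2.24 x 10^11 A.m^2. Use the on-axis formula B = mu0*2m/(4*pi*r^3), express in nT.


m = 2.24 x 10^11 = 224000000000 A.m^2
2m = 448000000000 A.m^2
r^3 = 3321^3 = 36627445161
B = (4pi*10^-7) * 448000000000 / (4*pi * 36627445161) * 1e9
= 562973.403523 / 460274050550.24 * 1e9
= 1223.1265 nT

1223.1265


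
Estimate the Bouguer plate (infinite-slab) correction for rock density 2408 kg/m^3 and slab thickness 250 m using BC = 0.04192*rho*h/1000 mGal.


BC = 0.04192 * rho * h / 1000
= 0.04192 * 2408 * 250 / 1000
= 25.2358 mGal

25.2358


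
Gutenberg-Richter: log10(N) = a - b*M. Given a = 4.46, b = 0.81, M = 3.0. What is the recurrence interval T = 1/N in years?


log10(N) = 4.46 - 0.81*3.0 = 2.03
N = 10^2.03 = 107.151931
T = 1/N = 1/107.151931 = 0.0093 years

0.0093


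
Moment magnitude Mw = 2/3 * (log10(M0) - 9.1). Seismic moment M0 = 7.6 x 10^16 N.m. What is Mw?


log10(M0) = log10(7.6 x 10^16) = 16.8808
Mw = 2/3 * (16.8808 - 9.1)
= 2/3 * 7.7808
= 5.19

5.19


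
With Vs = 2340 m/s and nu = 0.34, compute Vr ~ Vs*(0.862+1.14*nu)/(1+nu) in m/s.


Numerator factor = 0.862 + 1.14*0.34 = 1.2496
Denominator = 1 + 0.34 = 1.34
Vr = 2340 * 1.2496 / 1.34 = 2182.14 m/s

2182.14


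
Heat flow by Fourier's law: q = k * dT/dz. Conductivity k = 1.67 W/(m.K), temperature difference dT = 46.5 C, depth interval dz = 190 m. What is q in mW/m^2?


q = k * dT / dz * 1000
= 1.67 * 46.5 / 190 * 1000
= 0.408711 * 1000
= 408.7105 mW/m^2

408.7105


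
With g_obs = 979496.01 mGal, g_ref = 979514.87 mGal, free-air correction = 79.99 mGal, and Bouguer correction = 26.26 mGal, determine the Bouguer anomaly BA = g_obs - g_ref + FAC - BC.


BA = g_obs - g_ref + FAC - BC
= 979496.01 - 979514.87 + 79.99 - 26.26
= 34.87 mGal

34.87


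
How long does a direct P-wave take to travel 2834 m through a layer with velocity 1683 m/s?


t = x / V
= 2834 / 1683
= 1.6839 s

1.6839


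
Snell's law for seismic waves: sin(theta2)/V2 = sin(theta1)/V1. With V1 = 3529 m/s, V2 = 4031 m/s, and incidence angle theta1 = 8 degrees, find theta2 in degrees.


sin(theta1) = sin(8 deg) = 0.139173
sin(theta2) = V2/V1 * sin(theta1) = 4031/3529 * 0.139173 = 0.15897
theta2 = arcsin(0.15897) = 9.1471 degrees

9.1471


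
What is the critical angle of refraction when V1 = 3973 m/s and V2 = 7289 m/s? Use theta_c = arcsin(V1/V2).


V1/V2 = 3973/7289 = 0.545068
theta_c = arcsin(0.545068) = 33.0293 degrees

33.0293


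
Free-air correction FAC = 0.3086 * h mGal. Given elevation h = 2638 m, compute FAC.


FAC = 0.3086 * h
= 0.3086 * 2638
= 814.0868 mGal

814.0868


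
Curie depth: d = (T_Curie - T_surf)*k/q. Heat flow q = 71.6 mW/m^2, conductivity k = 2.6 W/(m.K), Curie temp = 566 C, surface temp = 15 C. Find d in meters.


T_Curie - T_surf = 566 - 15 = 551 C
Convert q to W/m^2: 71.6 mW/m^2 = 0.0716 W/m^2
d = 551 * 2.6 / 0.0716 = 20008.38 m

20008.38


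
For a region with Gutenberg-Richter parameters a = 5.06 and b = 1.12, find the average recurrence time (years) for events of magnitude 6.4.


log10(N) = 5.06 - 1.12*6.4 = -2.108
N = 10^-2.108 = 0.007798
T = 1/N = 1/0.007798 = 128.2331 years

128.2331


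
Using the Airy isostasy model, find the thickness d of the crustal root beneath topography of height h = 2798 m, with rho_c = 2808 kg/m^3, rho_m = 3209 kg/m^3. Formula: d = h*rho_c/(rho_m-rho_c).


rho_m - rho_c = 3209 - 2808 = 401
d = 2798 * 2808 / 401
= 7856784 / 401
= 19592.98 m

19592.98


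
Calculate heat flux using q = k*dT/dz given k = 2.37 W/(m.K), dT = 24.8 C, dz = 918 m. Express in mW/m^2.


q = k * dT / dz * 1000
= 2.37 * 24.8 / 918 * 1000
= 0.064026 * 1000
= 64.0261 mW/m^2

64.0261


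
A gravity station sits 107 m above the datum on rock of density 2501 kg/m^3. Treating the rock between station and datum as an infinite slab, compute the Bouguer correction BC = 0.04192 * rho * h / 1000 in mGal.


BC = 0.04192 * rho * h / 1000
= 0.04192 * 2501 * 107 / 1000
= 11.2181 mGal

11.2181


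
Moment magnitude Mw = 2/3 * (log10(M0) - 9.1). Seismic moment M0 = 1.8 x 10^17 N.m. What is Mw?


log10(M0) = log10(1.8 x 10^17) = 17.2553
Mw = 2/3 * (17.2553 - 9.1)
= 2/3 * 8.1553
= 5.44

5.44


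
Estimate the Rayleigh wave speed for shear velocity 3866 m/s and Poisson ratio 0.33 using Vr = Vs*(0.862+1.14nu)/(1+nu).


Numerator factor = 0.862 + 1.14*0.33 = 1.2382
Denominator = 1 + 0.33 = 1.33
Vr = 3866 * 1.2382 / 1.33 = 3599.16 m/s

3599.16


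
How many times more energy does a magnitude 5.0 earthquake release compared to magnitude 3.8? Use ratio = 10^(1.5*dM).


M2 - M1 = 5.0 - 3.8 = 1.2
1.5 * 1.2 = 1.8
ratio = 10^1.8 = 63.1

63.1


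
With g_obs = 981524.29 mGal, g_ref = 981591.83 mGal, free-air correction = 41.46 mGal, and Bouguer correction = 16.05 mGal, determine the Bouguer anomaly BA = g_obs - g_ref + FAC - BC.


BA = g_obs - g_ref + FAC - BC
= 981524.29 - 981591.83 + 41.46 - 16.05
= -42.13 mGal

-42.13


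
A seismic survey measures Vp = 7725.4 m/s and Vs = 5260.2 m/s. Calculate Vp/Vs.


Vp/Vs = 7725.4 / 5260.2
= 1.4687

1.4687


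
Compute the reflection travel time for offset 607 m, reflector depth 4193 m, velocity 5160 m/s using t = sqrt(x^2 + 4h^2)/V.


x^2 + 4h^2 = 607^2 + 4*4193^2 = 368449 + 70324996 = 70693445
sqrt(70693445) = 8407.9394
t = 8407.9394 / 5160 = 1.6294 s

1.6294


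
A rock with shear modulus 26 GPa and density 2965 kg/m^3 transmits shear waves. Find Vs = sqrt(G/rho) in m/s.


Convert G to Pa: G = 26e9 Pa
Compute G/rho = 26e9 / 2965 = 8768971.3322
Vs = sqrt(8768971.3322) = 2961.24 m/s

2961.24


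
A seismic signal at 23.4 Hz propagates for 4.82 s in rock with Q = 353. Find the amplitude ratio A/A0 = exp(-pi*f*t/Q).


pi*f*t/Q = pi*23.4*4.82/353 = 1.003779
A/A0 = exp(-1.003779) = 0.366492

0.366492


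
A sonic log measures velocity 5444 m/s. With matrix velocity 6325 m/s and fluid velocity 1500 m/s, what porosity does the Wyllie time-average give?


1/V - 1/Vm = 1/5444 - 1/6325 = 2.559e-05
1/Vf - 1/Vm = 1/1500 - 1/6325 = 0.00050856
phi = 2.559e-05 / 0.00050856 = 0.0503

0.0503


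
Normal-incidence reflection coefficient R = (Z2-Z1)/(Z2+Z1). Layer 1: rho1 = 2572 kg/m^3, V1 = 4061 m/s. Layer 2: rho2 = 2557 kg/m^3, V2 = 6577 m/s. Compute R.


Z1 = 2572 * 4061 = 10444892
Z2 = 2557 * 6577 = 16817389
R = (16817389 - 10444892) / (16817389 + 10444892) = 6372497 / 27262281 = 0.2337

0.2337


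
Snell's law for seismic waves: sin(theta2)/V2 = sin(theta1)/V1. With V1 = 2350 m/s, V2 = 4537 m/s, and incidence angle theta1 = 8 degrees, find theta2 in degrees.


sin(theta1) = sin(8 deg) = 0.139173
sin(theta2) = V2/V1 * sin(theta1) = 4537/2350 * 0.139173 = 0.268693
theta2 = arcsin(0.268693) = 15.5865 degrees

15.5865


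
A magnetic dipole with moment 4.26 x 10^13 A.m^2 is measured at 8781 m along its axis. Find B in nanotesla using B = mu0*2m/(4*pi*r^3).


m = 4.26 x 10^13 = 42600000000000 A.m^2
2m = 85200000000000 A.m^2
r^3 = 8781^3 = 677067443541
B = (4pi*10^-7) * 85200000000000 / (4*pi * 677067443541) * 1e9
= 107065477.63434 / 8508280426452.91 * 1e9
= 12583.6799 nT

12583.6799


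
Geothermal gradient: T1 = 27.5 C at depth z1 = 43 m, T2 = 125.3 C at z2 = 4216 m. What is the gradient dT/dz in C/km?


dT = 125.3 - 27.5 = 97.8 C
dz = 4216 - 43 = 4173 m
gradient = dT/dz * 1000 = 97.8/4173 * 1000 = 23.4364 C/km

23.4364


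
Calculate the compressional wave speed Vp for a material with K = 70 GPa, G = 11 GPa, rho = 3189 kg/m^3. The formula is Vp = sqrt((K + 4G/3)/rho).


First compute the effective modulus:
K + 4G/3 = 70e9 + 4*11e9/3 = 84666666666.67 Pa
Then divide by density:
84666666666.67 / 3189 = 26549597.575 Pa/(kg/m^3)
Take the square root:
Vp = sqrt(26549597.575) = 5152.63 m/s

5152.63


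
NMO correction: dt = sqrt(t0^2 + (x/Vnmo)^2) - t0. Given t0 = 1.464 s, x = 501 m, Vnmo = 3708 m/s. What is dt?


x/Vnmo = 501/3708 = 0.135113
(x/Vnmo)^2 = 0.018256
t0^2 = 2.143296
sqrt(2.143296 + 0.018256) = 1.470222
dt = 1.470222 - 1.464 = 0.006222

0.006222


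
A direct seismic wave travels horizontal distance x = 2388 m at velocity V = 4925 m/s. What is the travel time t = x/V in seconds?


t = x / V
= 2388 / 4925
= 0.4849 s

0.4849


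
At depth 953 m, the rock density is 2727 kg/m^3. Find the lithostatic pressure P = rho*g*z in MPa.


P = rho * g * z / 1e6
= 2727 * 9.81 * 953 / 1e6
= 25494532.11 / 1e6
= 25.4945 MPa

25.4945


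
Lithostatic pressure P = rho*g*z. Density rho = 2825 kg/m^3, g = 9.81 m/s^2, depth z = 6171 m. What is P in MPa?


P = rho * g * z / 1e6
= 2825 * 9.81 * 6171 / 1e6
= 171018465.75 / 1e6
= 171.0185 MPa

171.0185


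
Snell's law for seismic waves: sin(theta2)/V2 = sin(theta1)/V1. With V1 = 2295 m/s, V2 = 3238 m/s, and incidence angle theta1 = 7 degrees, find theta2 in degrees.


sin(theta1) = sin(7 deg) = 0.121869
sin(theta2) = V2/V1 * sin(theta1) = 3238/2295 * 0.121869 = 0.171945
theta2 = arcsin(0.171945) = 9.9009 degrees

9.9009


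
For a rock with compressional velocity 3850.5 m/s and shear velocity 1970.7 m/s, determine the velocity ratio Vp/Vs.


Vp/Vs = 3850.5 / 1970.7
= 1.9539

1.9539


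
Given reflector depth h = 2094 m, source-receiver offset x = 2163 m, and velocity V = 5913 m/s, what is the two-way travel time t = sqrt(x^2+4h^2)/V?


x^2 + 4h^2 = 2163^2 + 4*2094^2 = 4678569 + 17539344 = 22217913
sqrt(22217913) = 4713.5881
t = 4713.5881 / 5913 = 0.7972 s

0.7972


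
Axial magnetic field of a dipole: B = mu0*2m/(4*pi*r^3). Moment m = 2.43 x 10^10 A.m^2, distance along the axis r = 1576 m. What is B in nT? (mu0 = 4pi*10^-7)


m = 2.43 x 10^10 = 24300000000 A.m^2
2m = 48600000000 A.m^2
r^3 = 1576^3 = 3914430976
B = (4pi*10^-7) * 48600000000 / (4*pi * 3914430976) * 1e9
= 61072.561186 / 49190190388.74 * 1e9
= 1241.5598 nT

1241.5598


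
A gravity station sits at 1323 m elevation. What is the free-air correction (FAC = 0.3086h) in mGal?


FAC = 0.3086 * h
= 0.3086 * 1323
= 408.2778 mGal

408.2778


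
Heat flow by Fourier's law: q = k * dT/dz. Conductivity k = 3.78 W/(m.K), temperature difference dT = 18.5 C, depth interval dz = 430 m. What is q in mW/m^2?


q = k * dT / dz * 1000
= 3.78 * 18.5 / 430 * 1000
= 0.162628 * 1000
= 162.6279 mW/m^2

162.6279


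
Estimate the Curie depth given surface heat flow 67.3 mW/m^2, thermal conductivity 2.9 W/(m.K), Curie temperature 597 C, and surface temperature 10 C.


T_Curie - T_surf = 597 - 10 = 587 C
Convert q to W/m^2: 67.3 mW/m^2 = 0.0673 W/m^2
d = 587 * 2.9 / 0.0673 = 25294.21 m

25294.21


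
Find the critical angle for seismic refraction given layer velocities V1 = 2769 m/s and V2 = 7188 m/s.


V1/V2 = 2769/7188 = 0.385225
theta_c = arcsin(0.385225) = 22.6577 degrees

22.6577


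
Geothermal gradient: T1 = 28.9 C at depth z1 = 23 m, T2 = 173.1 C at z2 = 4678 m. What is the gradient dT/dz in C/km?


dT = 173.1 - 28.9 = 144.2 C
dz = 4678 - 23 = 4655 m
gradient = dT/dz * 1000 = 144.2/4655 * 1000 = 30.9774 C/km

30.9774


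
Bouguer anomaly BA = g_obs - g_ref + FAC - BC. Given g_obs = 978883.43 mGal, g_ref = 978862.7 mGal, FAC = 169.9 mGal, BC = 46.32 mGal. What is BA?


BA = g_obs - g_ref + FAC - BC
= 978883.43 - 978862.7 + 169.9 - 46.32
= 144.31 mGal

144.31


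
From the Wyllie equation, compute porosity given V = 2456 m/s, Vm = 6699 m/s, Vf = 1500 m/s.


1/V - 1/Vm = 1/2456 - 1/6699 = 0.00025789
1/Vf - 1/Vm = 1/1500 - 1/6699 = 0.00051739
phi = 0.00025789 / 0.00051739 = 0.4984

0.4984


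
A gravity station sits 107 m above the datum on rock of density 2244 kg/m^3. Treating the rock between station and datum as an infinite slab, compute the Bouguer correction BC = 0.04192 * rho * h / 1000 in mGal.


BC = 0.04192 * rho * h / 1000
= 0.04192 * 2244 * 107 / 1000
= 10.0653 mGal

10.0653


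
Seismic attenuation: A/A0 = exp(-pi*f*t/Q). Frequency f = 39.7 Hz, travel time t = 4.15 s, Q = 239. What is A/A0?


pi*f*t/Q = pi*39.7*4.15/239 = 2.165661
A/A0 = exp(-2.165661) = 0.114674

0.114674


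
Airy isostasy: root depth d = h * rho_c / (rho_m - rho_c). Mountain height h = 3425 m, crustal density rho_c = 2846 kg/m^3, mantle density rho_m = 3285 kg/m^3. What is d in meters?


rho_m - rho_c = 3285 - 2846 = 439
d = 3425 * 2846 / 439
= 9747550 / 439
= 22203.99 m

22203.99


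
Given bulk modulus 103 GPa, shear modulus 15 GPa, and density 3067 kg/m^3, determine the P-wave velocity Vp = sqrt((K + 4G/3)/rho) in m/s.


First compute the effective modulus:
K + 4G/3 = 103e9 + 4*15e9/3 = 123000000000.0 Pa
Then divide by density:
123000000000.0 / 3067 = 40104336.4852 Pa/(kg/m^3)
Take the square root:
Vp = sqrt(40104336.4852) = 6332.8 m/s

6332.8


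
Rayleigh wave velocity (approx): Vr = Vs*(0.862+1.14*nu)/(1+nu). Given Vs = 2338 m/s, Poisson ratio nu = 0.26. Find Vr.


Numerator factor = 0.862 + 1.14*0.26 = 1.1584
Denominator = 1 + 0.26 = 1.26
Vr = 2338 * 1.1584 / 1.26 = 2149.48 m/s

2149.48


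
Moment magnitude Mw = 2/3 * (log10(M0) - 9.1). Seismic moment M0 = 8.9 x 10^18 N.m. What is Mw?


log10(M0) = log10(8.9 x 10^18) = 18.9494
Mw = 2/3 * (18.9494 - 9.1)
= 2/3 * 9.8494
= 6.57

6.57


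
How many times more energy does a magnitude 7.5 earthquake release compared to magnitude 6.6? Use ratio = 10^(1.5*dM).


M2 - M1 = 7.5 - 6.6 = 0.9
1.5 * 0.9 = 1.35
ratio = 10^1.35 = 22.39

22.39


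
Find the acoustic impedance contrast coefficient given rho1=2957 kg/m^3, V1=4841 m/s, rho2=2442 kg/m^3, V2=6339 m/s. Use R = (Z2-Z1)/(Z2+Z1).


Z1 = 2957 * 4841 = 14314837
Z2 = 2442 * 6339 = 15479838
R = (15479838 - 14314837) / (15479838 + 14314837) = 1165001 / 29794675 = 0.0391

0.0391


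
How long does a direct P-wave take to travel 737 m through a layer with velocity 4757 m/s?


t = x / V
= 737 / 4757
= 0.1549 s

0.1549


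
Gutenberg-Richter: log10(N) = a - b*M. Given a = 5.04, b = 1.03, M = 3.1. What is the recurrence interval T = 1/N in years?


log10(N) = 5.04 - 1.03*3.1 = 1.847
N = 10^1.847 = 70.307232
T = 1/N = 1/70.307232 = 0.0142 years

0.0142


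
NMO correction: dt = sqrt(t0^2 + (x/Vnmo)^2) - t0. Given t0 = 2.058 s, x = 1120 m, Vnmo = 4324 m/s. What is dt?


x/Vnmo = 1120/4324 = 0.259019
(x/Vnmo)^2 = 0.067091
t0^2 = 4.235364
sqrt(4.235364 + 0.067091) = 2.074236
dt = 2.074236 - 2.058 = 0.016236

0.016236


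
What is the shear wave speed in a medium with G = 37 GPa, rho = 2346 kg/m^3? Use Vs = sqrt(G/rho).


Convert G to Pa: G = 37e9 Pa
Compute G/rho = 37e9 / 2346 = 15771526.0017
Vs = sqrt(15771526.0017) = 3971.34 m/s

3971.34


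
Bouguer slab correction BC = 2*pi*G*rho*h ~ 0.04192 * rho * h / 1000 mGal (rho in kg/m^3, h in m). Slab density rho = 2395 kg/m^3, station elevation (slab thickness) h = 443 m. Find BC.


BC = 0.04192 * rho * h / 1000
= 0.04192 * 2395 * 443 / 1000
= 44.4765 mGal

44.4765


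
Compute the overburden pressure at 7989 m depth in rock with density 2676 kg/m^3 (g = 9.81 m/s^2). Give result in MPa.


P = rho * g * z / 1e6
= 2676 * 9.81 * 7989 / 1e6
= 209723712.84 / 1e6
= 209.7237 MPa

209.7237


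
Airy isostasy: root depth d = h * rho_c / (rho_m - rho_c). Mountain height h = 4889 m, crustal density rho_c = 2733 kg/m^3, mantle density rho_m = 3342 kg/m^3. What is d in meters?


rho_m - rho_c = 3342 - 2733 = 609
d = 4889 * 2733 / 609
= 13361637 / 609
= 21940.29 m

21940.29
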